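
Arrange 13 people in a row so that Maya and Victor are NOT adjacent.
Total - adjacent = 13! - (13-1)!×2 = 6227020800 - 958003200 = 5269017600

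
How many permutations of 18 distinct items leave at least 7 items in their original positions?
Exactly j fixed points: C(18,j)·!(18-j); sum over j ≥ 7 (derangement numbers via !m = (m-1)·(!(m-1) + !(m-2)): !0..!11 = 1, 0, 1, 2, 9, 44, 265, 1854, 14833, 133496, 1334961, 14684570). Σ_{j=7}^{18} C(18,j)·!(18-j) = C(18,7)·!11 + C(18,8)·!10 + C(18,9)·!9 + C(18,10)·!8 + C(18,11)·!7 + C(18,12)·!6 + C(18,13)·!5 + C(18,14)·!4 + C(18,15)·!3 + C(18,16)·!2 + C(18,17)·!1 + C(18,18)·!0 = 31824·14684570 + 43758·1334961 + 48620·133496 + 43758·14833 + 31824·1854 + 18564·265 + 8568·44 + 3060·9 + 816·2 + 153·1 + 18·0 + 1·1 = 532940944526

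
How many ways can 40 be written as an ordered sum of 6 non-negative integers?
C(40+6-1, 6-1) = C(45, 5) = 1221759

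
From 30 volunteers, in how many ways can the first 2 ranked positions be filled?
P(30,2) = 30!/(30-2)! = 870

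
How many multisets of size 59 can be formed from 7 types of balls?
C(59+7-1, 7-1) = C(65, 6) = 82598880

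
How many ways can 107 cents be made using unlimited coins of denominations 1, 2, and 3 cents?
Coefficient of x^107 in 1/(1-x^1) · 1/(1-x^2) · 1/(1-x^3). Case on j = number of 3-cent coins (j = 0..35); remainder r = 107 - 3j is made from {1,2} in ⌊r/2⌋+1 ways. r = 107, 104, 101, 98, 95, 92, 89, 86, 83, 80, 77, 74, 71, 68, 65, 62, 59, 56, 53, 50, 47, 44, 41, 38, 35, 32, 29, 26, 23, 20, 17, 14, 11, 8, 5, 2 → 54 + 53 + 51 + 50 + 48 + 47 + 45 + 44 + 42 + 41 + 39 + 38 + 36 + 35 + 33 + 32 + 30 + 29 + 27 + 26 + 24 + 23 + 21 + 20 + 18 + 17 + 15 + 14 + 12 + 11 + 9 + 8 + 6 + 5 + 3 + 2 = 1008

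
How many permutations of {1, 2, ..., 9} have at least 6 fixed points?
Exactly j fixed points: C(9,j)·!(9-j); sum over j ≥ 6 (derangement numbers via !m = (m-1)·(!(m-1) + !(m-2)): !0..!3 = 1, 0, 1, 2). Σ_{j=6}^{9} C(9,j)·!(9-j) = C(9,6)·!3 + C(9,7)·!2 + C(9,8)·!1 + C(9,9)·!0 = 84·2 + 36·1 + 9·0 + 1·1 = 205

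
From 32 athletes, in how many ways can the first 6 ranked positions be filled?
P(32,6) = 32!/(32-6)! = 652458240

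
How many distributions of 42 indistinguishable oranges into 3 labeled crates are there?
C(42+3-1, 3-1) = C(44, 2) = 946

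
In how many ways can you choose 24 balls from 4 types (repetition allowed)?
C(24+4-1, 4-1) = C(27, 3) = 2925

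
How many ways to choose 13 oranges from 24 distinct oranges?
C(24,13) = 24!/(13!×11!) = 2496144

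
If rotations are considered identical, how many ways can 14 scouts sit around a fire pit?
Circular: fix one position, arrange the rest. (14-1)! = 6227020800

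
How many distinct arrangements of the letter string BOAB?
4! / (1! × 2! × 1!) = 12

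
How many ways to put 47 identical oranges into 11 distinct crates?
C(47+11-1, 11-1) = C(57, 10) = 43183019880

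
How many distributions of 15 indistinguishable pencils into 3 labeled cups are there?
C(15+3-1, 3-1) = C(17, 2) = 136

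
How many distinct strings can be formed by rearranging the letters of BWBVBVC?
7! / (1! × 2! × 1! × 3!) = 420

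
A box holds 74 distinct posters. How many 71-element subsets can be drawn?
C(74,71) = 74!/(71!×3!) = 64824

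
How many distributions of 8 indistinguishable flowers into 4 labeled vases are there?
C(8+4-1, 4-1) = C(11, 3) = 165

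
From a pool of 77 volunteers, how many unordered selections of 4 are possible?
C(77,4) = 77!/(4!×73!) = 1353275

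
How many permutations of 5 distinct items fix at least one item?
Complement of the derangements. !5 = Σ_{j=0}^{5} (-1)^j·5!/j! = 120 - 120 + 60 - 20 + 5 - 1 = 44. 5! - !5 = 120 - 44 = 76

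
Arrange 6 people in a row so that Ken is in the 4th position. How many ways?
Fix one position: (6-1)! = 120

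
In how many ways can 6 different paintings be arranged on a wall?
6! = 720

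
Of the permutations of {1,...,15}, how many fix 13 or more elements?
Exactly j fixed points: C(15,j)·!(15-j); sum over j ≥ 13 (derangement numbers via !m = (m-1)·(!(m-1) + !(m-2)): !0..!2 = 1, 0, 1). Σ_{j=13}^{15} C(15,j)·!(15-j) = C(15,13)·!2 + C(15,14)·!1 + C(15,15)·!0 = 105·1 + 15·0 + 1·1 = 106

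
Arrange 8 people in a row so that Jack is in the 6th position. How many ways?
Fix one position: (8-1)! = 5040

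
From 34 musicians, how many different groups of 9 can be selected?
C(34,9) = 34!/(9!×25!) = 52451256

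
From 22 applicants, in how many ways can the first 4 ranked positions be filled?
P(22,4) = 22!/(22-4)! = 175560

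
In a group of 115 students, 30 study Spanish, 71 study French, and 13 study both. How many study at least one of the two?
|A∪B| = |A| + |B| - |A∩B| = 30 + 71 - 13 = 88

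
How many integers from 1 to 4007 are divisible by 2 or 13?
⌊4007/2⌋ + ⌊4007/13⌋ - ⌊4007/26⌋ = 2003 + 308 - 154 = 2157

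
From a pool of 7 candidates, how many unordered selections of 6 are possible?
C(7,6) = 7!/(6!×1!) = 7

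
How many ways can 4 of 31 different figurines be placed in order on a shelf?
P(31,4) = 31!/(31-4)! = 755160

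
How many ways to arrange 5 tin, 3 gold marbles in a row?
8! / (5! × 3!) = 56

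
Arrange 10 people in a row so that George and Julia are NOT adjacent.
Total - adjacent = 10! - (10-1)!×2 = 3628800 - 725760 = 2903040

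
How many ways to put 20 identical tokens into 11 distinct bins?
C(20+11-1, 11-1) = C(30, 10) = 30045015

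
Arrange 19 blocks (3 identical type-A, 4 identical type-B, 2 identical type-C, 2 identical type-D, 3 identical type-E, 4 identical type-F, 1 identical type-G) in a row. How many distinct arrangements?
19! / (3! × 4! × 2! × 2! × 3! × 4! × 1!) = 1466593128000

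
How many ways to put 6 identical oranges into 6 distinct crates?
C(6+6-1, 6-1) = C(11, 5) = 462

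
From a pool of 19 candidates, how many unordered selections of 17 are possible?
C(19,17) = 19!/(17!×2!) = 171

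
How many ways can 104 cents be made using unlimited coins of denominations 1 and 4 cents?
Coefficient of x^104 in 1/(1-x^1) · 1/(1-x^4). Use j coins of 4 for j = 0..⌊104/4⌋ = 26, the rest in 1s: 26 + 1 = 27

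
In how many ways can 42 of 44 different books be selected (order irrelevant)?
C(44,42) = 44!/(42!×2!) = 946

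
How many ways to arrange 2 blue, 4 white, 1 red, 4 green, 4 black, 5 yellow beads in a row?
20! / (2! × 4! × 1! × 4! × 4! × 5!) = 733296564000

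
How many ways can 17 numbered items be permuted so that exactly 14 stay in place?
Choose the 14 fixed points C(17,14) = 680, derange the rest: !3 = Σ_{j=0}^{3} (-1)^j·3!/j! = 6 - 6 + 3 - 1 = 2. Product = 680 × 2 = 1360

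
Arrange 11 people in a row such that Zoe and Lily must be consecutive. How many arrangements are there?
Treat the 2 as one block: (11-2+1)! × 2! = 3628800 × 2 = 7257600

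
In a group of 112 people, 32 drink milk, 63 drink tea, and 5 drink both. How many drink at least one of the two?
|A∪B| = |A| + |B| - |A∩B| = 32 + 63 - 5 = 90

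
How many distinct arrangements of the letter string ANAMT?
5! / (1! × 2! × 1! × 1!) = 60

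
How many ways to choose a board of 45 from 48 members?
C(48,45) = 48!/(45!×3!) = 17296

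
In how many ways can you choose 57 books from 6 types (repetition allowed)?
C(57+6-1, 6-1) = C(62, 5) = 6471002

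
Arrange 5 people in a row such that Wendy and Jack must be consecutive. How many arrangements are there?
Treat the 2 as one block: (5-2+1)! × 2! = 24 × 2 = 48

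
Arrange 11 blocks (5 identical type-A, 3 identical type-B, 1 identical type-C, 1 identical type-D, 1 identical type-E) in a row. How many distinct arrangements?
11! / (5! × 3! × 1! × 1! × 1!) = 55440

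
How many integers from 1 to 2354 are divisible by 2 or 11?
⌊2354/2⌋ + ⌊2354/11⌋ - ⌊2354/22⌋ = 1177 + 214 - 107 = 1284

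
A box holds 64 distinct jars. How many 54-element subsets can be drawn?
C(64,54) = 64!/(54!×10!) = 151473214816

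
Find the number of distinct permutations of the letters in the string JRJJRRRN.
8! / (1! × 3! × 4!) = 280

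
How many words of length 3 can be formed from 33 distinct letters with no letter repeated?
P(33,3) = 33!/(33-3)! = 32736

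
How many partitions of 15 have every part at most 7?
Let r_j(i) = number of partitions of i into parts ≤ j, for i = 0..15. r_1(i) = 1 for all i; r_j(i) = r_{j-1}(i) + r_j(i-j). Rows j = 2..7: ≤2: 1 1 2 2 3 3 4 4 5 5 6 6 7 7 8 8; ≤3: 1 1 2 3 4 5 7 8 10 12 14 16 19 21 24 27; ≤4: 1 1 2 3 5 6 9 11 15 18 23 27 34 39 47 54; ≤5: 1 1 2 3 5 7 10 13 18 23 30 37 47 57 70 84; ≤6: 1 1 2 3 5 7 11 14 20 26 35 44 58 71 90 110; ≤7: 1 1 2 3 5 7 11 15 21 28 38 49 65 82 105 131. r_7(15) = 131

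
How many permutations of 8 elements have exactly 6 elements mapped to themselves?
Choose the 6 fixed points C(8,6) = 28, derange the rest: !2 = Σ_{j=0}^{2} (-1)^j·2!/j! = 2 - 2 + 1 = 1. Product = 28 × 1 = 28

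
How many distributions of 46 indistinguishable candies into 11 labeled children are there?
C(46+11-1, 11-1) = C(56, 10) = 35607051480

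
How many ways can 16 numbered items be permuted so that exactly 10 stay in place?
Choose the 10 fixed points C(16,10) = 8008, derange the rest: !6 = Σ_{j=0}^{6} (-1)^j·6!/j! = 720 - 720 + 360 - 120 + 30 - 6 + 1 = 265. Product = 8008 × 265 = 2122120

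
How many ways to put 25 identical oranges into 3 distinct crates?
C(25+3-1, 3-1) = C(27, 2) = 351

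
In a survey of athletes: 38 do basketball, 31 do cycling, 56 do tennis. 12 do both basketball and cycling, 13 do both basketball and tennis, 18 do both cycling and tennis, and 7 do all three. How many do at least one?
|A∪B∪C| = 38+31+56-12-13-18+7 = 89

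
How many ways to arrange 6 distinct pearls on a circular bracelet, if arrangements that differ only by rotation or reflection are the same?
(6-1)!/2 = 120/2 = 60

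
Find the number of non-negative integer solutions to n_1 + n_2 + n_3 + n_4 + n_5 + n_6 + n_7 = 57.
C(57+7-1, 7-1) = C(63, 6) = 67945521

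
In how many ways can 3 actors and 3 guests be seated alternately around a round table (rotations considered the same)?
Fix one of the actors: (3-1)! ways for the remaining actors, × 3! ways for the guests = 2 × 6 = 12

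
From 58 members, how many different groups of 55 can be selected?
C(58,55) = 58!/(55!×3!) = 30856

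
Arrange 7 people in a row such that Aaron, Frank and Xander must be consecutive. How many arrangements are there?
Treat the 3 as one block: (7-3+1)! × 3! = 120 × 6 = 720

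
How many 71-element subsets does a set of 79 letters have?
C(79,71) = 79!/(71!×8!) = 26088783435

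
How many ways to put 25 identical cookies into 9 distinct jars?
C(25+9-1, 9-1) = C(33, 8) = 13884156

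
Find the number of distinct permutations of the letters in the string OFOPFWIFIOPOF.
13! / (1! × 4! × 2! × 4! × 2!) = 2702700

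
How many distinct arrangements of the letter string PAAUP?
5! / (2! × 1! × 2!) = 30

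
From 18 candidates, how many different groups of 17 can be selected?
C(18,17) = 18!/(17!×1!) = 18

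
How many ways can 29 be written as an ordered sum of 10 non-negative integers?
C(29+10-1, 10-1) = C(38, 9) = 163011640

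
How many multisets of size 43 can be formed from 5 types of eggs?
C(43+5-1, 5-1) = C(47, 4) = 178365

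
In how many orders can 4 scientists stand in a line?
4! = 24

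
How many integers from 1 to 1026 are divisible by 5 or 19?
⌊1026/5⌋ + ⌊1026/19⌋ - ⌊1026/95⌋ = 205 + 54 - 10 = 249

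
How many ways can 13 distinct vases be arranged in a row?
13! = 6227020800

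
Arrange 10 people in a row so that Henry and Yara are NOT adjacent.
Total - adjacent = 10! - (10-1)!×2 = 3628800 - 725760 = 2903040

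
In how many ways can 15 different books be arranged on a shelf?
15! = 1307674368000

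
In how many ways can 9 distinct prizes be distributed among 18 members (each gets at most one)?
P(18,9) = 18!/(18-9)! = 17643225600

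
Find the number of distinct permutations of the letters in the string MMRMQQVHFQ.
10! / (1! × 3! × 1! × 1! × 1! × 3!) = 100800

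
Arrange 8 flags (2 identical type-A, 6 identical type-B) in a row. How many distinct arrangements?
8! / (2! × 6!) = 28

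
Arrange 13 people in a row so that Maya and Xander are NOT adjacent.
Total - adjacent = 13! - (13-1)!×2 = 6227020800 - 958003200 = 5269017600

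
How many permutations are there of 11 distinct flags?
11! = 39916800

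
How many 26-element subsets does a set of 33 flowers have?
C(33,26) = 33!/(26!×7!) = 4272048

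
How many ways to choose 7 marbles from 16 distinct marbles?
C(16,7) = 16!/(7!×9!) = 11440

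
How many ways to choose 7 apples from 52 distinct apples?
C(52,7) = 52!/(7!×45!) = 133784560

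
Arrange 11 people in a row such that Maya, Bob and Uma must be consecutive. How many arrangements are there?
Treat the 3 as one block: (11-3+1)! × 3! = 362880 × 6 = 2177280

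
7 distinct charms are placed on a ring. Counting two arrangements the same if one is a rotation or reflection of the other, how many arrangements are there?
(7-1)!/2 = 720/2 = 360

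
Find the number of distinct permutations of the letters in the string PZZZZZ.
6! / (5! × 1!) = 6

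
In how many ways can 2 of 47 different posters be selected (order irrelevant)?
C(47,2) = 47!/(2!×45!) = 1081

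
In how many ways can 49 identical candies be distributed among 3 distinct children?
C(49+3-1, 3-1) = C(51, 2) = 1275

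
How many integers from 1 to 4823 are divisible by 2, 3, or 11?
⌊4823/2⌋+⌊4823/3⌋+⌊4823/11⌋ - ⌊4823/6⌋-⌊4823/22⌋-⌊4823/33⌋ + ⌊4823/66⌋ = 2411+1607+438 - 803-219-146 + 73 = 3361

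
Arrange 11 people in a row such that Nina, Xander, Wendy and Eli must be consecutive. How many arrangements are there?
Treat the 4 as one block: (11-4+1)! × 4! = 40320 × 24 = 967680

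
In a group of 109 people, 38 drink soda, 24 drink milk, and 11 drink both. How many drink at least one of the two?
|A∪B| = |A| + |B| - |A∩B| = 38 + 24 - 11 = 51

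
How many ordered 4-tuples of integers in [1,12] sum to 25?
Coefficient of x^25 in (x + x² + ... + x^12)^4. By inclusion-exclusion on dice exceeding 12: Σ_j (-1)^j C(4,j)·C(25-1-12j, 3) = C(4,0)·C(24,3) - C(4,1)·C(12,3) = 1·2024 - 4·220 = 1144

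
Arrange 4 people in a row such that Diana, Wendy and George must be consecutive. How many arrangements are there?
Treat the 3 as one block: (4-3+1)! × 3! = 2 × 6 = 12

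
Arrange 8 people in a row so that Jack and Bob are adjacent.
Treat as block: (8-1)! × 2! = 5040 × 2 = 10080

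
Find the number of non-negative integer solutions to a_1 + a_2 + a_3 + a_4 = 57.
C(57+4-1, 4-1) = C(60, 3) = 34220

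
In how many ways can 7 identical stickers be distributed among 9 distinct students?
C(7+9-1, 9-1) = C(15, 8) = 6435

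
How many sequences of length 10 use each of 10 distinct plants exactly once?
10! = 3628800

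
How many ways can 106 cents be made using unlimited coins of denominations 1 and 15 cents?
Coefficient of x^106 in 1/(1-x^1) · 1/(1-x^15). Use j coins of 15 for j = 0..⌊106/15⌋ = 7, the rest in 1s: 7 + 1 = 8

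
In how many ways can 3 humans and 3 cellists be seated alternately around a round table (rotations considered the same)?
Fix one of the humans: (3-1)! ways for the remaining humans, × 3! ways for the cellists = 2 × 6 = 12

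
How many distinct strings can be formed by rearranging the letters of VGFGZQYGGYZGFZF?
15! / (3! × 5! × 1! × 3! × 2! × 1!) = 151351200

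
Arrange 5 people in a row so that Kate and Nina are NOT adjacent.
Total - adjacent = 5! - (5-1)!×2 = 120 - 48 = 72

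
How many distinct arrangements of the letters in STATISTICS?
10! / (3! × 3! × 1! × 2! × 1!) = 50400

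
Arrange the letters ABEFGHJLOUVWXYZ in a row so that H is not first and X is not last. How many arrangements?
By inclusion-exclusion: 15! - 2×(15-1)! + (15-2)! = 1307674368000 - 174356582400 + 6227020800 = 1139544806400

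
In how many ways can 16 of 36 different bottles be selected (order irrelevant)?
C(36,16) = 36!/(16!×20!) = 7307872110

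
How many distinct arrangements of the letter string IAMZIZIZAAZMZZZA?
16! / (7! × 2! × 3! × 4!) = 14414400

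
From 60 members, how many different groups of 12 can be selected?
C(60,12) = 60!/(12!×48!) = 1399358844975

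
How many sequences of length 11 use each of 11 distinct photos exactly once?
11! = 39916800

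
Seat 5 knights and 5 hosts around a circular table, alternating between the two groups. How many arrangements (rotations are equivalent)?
Fix one of the knights: (5-1)! ways for the remaining knights, × 5! ways for the hosts = 24 × 120 = 2880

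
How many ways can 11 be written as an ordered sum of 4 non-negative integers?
C(11+4-1, 4-1) = C(14, 3) = 364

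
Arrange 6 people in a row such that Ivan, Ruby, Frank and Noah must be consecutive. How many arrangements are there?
Treat the 4 as one block: (6-4+1)! × 4! = 6 × 24 = 144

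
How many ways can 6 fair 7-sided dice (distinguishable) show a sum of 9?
Coefficient of x^9 in (x + x² + ... + x^7)^6. By inclusion-exclusion on dice exceeding 7: Σ_j (-1)^j C(6,j)·C(9-1-7j, 5) = C(6,0)·C(8,5) = 1·56 = 56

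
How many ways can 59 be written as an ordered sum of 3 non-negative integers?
C(59+3-1, 3-1) = C(61, 2) = 1830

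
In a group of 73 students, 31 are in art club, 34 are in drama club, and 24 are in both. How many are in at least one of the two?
|A∪B| = |A| + |B| - |A∩B| = 31 + 34 - 24 = 41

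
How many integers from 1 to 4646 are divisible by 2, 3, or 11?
⌊4646/2⌋+⌊4646/3⌋+⌊4646/11⌋ - ⌊4646/6⌋-⌊4646/22⌋-⌊4646/33⌋ + ⌊4646/66⌋ = 2323+1548+422 - 774-211-140 + 70 = 3238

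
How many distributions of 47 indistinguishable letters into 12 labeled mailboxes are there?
C(47+12-1, 12-1) = C(58, 11) = 227692286640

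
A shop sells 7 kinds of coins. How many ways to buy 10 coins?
C(10+7-1, 7-1) = C(16, 6) = 8008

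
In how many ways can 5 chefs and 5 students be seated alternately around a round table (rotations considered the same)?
Fix one of the chefs: (5-1)! ways for the remaining chefs, × 5! ways for the students = 24 × 120 = 2880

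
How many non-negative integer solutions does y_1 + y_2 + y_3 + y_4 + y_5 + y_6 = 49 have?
C(49+6-1, 6-1) = C(54, 5) = 3162510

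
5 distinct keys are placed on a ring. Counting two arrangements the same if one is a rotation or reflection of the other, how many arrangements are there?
(5-1)!/2 = 24/2 = 12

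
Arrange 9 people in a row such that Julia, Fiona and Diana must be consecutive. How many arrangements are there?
Treat the 3 as one block: (9-3+1)! × 3! = 5040 × 6 = 30240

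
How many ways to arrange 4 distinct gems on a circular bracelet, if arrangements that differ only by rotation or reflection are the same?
(4-1)!/2 = 6/2 = 3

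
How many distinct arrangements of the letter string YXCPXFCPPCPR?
12! / (3! × 1! × 1! × 2! × 4! × 1!) = 1663200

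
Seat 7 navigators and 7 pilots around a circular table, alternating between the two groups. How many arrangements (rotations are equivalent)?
Fix one of the navigators: (7-1)! ways for the remaining navigators, × 7! ways for the pilots = 720 × 5040 = 3628800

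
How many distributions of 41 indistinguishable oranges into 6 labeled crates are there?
C(41+6-1, 6-1) = C(46, 5) = 1370754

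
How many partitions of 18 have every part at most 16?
Let r_j(i) = number of partitions of i into parts ≤ j, for i = 0..18. r_1(i) = 1 for all i; r_j(i) = r_{j-1}(i) + r_j(i-j). Rows j = 2..16: ≤2: 1 1 2 2 3 3 4 4 5 5 6 6 7 7 8 8 9 9 10; ≤3: 1 1 2 3 4 5 7 8 10 12 14 16 19 21 24 27 30 33 37; ≤4: 1 1 2 3 5 6 9 11 15 18 23 27 34 39 47 54 64 72 84; ≤5: 1 1 2 3 5 7 10 13 18 23 30 37 47 57 70 84 101 119 141; ≤6: 1 1 2 3 5 7 11 14 20 26 35 44 58 71 90 110 136 163 199; ≤7: 1 1 2 3 5 7 11 15 21 28 38 49 65 82 105 131 164 201 248; ≤8: 1 1 2 3 5 7 11 15 22 29 40 52 70 89 116 146 186 230 288; ≤9: 1 1 2 3 5 7 11 15 22 30 41 54 73 94 123 157 201 252 318; ≤10: 1 1 2 3 5 7 11 15 22 30 42 55 75 97 128 164 212 267 340; ≤11: 1 1 2 3 5 7 11 15 22 30 42 56 76 99 131 169 219 278 355; ≤12: 1 1 2 3 5 7 11 15 22 30 42 56 77 100 133 172 224 285 366; ≤13: 1 1 2 3 5 7 11 15 22 30 42 56 77 101 134 174 227 290 373; ≤14: 1 1 2 3 5 7 11 15 22 30 42 56 77 101 135 175 229 293 378; ≤15: 1 1 2 3 5 7 11 15 22 30 42 56 77 101 135 176 230 295 381; ≤16: 1 1 2 3 5 7 11 15 22 30 42 56 77 101 135 176 231 296 383. r_16(18) = 383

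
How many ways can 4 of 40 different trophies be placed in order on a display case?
P(40,4) = 40!/(40-4)! = 2193360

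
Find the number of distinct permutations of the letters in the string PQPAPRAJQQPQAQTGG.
17! / (5! × 1! × 2! × 1! × 1! × 3! × 4!) = 10291881600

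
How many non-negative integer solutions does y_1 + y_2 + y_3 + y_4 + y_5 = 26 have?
C(26+5-1, 5-1) = C(30, 4) = 27405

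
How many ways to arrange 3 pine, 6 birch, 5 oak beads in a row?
14! / (3! × 6! × 5!) = 168168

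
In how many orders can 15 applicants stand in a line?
15! = 1307674368000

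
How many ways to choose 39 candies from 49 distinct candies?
C(49,39) = 49!/(39!×10!) = 8217822536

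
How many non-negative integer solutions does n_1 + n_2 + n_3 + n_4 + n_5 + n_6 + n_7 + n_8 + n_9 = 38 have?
C(38+9-1, 9-1) = C(46, 8) = 260932815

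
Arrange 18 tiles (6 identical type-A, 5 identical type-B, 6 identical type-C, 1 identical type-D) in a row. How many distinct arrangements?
18! / (6! × 5! × 6! × 1!) = 102918816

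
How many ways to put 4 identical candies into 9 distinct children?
C(4+9-1, 9-1) = C(12, 8) = 495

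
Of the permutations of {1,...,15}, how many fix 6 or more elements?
Exactly j fixed points: C(15,j)·!(15-j); sum over j ≥ 6 (derangement numbers via !m = (m-1)·(!(m-1) + !(m-2)): !0..!9 = 1, 0, 1, 2, 9, 44, 265, 1854, 14833, 133496). Σ_{j=6}^{15} C(15,j)·!(15-j) = C(15,6)·!9 + C(15,7)·!8 + C(15,8)·!7 + C(15,9)·!6 + C(15,10)·!5 + C(15,11)·!4 + C(15,12)·!3 + C(15,13)·!2 + C(15,14)·!1 + C(15,15)·!0 = 5005·133496 + 6435·14833 + 6435·1854 + 5005·265 + 3003·44 + 1365·9 + 455·2 + 105·1 + 15·0 + 1·1 = 777000083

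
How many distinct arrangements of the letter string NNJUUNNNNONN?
12! / (1! × 1! × 2! × 8!) = 5940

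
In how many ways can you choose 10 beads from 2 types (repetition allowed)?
C(10+2-1, 2-1) = C(11, 1) = 11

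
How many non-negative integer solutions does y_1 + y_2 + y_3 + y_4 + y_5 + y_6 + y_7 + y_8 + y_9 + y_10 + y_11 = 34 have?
C(34+11-1, 11-1) = C(44, 10) = 2481256778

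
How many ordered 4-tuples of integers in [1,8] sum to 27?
Coefficient of x^27 in (x + x² + ... + x^8)^4. By inclusion-exclusion on dice exceeding 8: Σ_j (-1)^j C(4,j)·C(27-1-8j, 3) = C(4,0)·C(26,3) - C(4,1)·C(18,3) + C(4,2)·C(10,3) = 1·2600 - 4·816 + 6·120 = 56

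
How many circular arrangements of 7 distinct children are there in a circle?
Circular: fix one position, arrange the rest. (7-1)! = 720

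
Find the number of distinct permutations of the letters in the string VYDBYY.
6! / (1! × 1! × 3! × 1!) = 120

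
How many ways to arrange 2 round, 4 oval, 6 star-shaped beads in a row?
12! / (2! × 4! × 6!) = 13860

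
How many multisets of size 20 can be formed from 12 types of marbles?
C(20+12-1, 12-1) = C(31, 11) = 84672315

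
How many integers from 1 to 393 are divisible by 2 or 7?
⌊393/2⌋ + ⌊393/7⌋ - ⌊393/14⌋ = 196 + 56 - 28 = 224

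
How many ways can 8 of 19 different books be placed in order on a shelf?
P(19,8) = 19!/(19-8)! = 3047466240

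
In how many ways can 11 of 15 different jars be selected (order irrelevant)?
C(15,11) = 15!/(11!×4!) = 1365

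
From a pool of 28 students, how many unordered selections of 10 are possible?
C(28,10) = 28!/(10!×18!) = 13123110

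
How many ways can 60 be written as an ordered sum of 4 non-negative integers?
C(60+4-1, 4-1) = C(63, 3) = 39711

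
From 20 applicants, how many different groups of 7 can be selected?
C(20,7) = 20!/(7!×13!) = 77520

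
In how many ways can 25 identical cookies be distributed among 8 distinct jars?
C(25+8-1, 8-1) = C(32, 7) = 3365856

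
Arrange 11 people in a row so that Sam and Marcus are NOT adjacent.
Total - adjacent = 11! - (11-1)!×2 = 39916800 - 7257600 = 32659200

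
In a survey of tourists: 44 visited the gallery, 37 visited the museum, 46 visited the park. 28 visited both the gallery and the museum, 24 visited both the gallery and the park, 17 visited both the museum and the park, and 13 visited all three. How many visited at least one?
|A∪B∪C| = 44+37+46-28-24-17+13 = 71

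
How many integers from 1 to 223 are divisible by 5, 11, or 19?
⌊223/5⌋+⌊223/11⌋+⌊223/19⌋ - ⌊223/55⌋-⌊223/95⌋-⌊223/209⌋ + ⌊223/1045⌋ = 44+20+11 - 4-2-1 + 0 = 68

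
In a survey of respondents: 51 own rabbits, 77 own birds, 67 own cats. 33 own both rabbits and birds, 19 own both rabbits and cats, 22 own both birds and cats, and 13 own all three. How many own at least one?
|A∪B∪C| = 51+77+67-33-19-22+13 = 134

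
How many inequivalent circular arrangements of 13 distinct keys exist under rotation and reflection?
(13-1)!/2 = 479001600/2 = 239500800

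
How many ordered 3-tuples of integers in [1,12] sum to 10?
Coefficient of x^10 in (x + x² + ... + x^12)^3. By inclusion-exclusion on dice exceeding 12: Σ_j (-1)^j C(3,j)·C(10-1-12j, 2) = C(3,0)·C(9,2) = 1·36 = 36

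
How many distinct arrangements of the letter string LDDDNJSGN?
9! / (3! × 1! × 1! × 1! × 1! × 2!) = 30240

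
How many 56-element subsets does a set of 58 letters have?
C(58,56) = 58!/(56!×2!) = 1653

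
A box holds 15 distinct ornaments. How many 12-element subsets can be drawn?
C(15,12) = 15!/(12!×3!) = 455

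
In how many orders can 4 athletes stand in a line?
4! = 24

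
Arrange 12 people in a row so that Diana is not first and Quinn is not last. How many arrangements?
By inclusion-exclusion: 12! - 2×(12-1)! + (12-2)! = 479001600 - 79833600 + 3628800 = 402796800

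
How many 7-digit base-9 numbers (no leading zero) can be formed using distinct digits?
First digit: 8 choices (nonzero). Then descending: 8 × 8 × 7 × 6 × 5 × 4 × 3 = 161280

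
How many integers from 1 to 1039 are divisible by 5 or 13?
⌊1039/5⌋ + ⌊1039/13⌋ - ⌊1039/65⌋ = 207 + 79 - 15 = 271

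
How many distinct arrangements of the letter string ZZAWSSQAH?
9! / (2! × 2! × 1! × 1! × 2! × 1!) = 45360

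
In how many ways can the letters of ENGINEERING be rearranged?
11! / (3! × 3! × 2! × 2! × 1!) = 277200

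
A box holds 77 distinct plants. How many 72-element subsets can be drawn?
C(77,72) = 77!/(72!×5!) = 19757815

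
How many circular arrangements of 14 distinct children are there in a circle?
Circular: fix one position, arrange the rest. (14-1)! = 6227020800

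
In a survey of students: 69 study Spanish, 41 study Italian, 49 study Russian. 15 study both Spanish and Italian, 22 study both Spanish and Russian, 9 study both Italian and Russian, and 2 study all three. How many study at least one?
|A∪B∪C| = 69+41+49-15-22-9+2 = 115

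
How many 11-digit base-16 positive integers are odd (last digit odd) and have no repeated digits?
Last∈{1,3,5,7,9,11,13,15}. Last=0: 0. Last nonzero: 8×14×P(14,9) = 81366405120. Total = 81366405120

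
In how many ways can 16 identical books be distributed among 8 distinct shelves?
C(16+8-1, 8-1) = C(23, 7) = 245157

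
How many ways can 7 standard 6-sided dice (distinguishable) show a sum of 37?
Coefficient of x^37 in (x + x² + ... + x^6)^7. By inclusion-exclusion on dice exceeding 6: Σ_j (-1)^j C(7,j)·C(37-1-6j, 6) = C(7,0)·C(36,6) - C(7,1)·C(30,6) + C(7,2)·C(24,6) - C(7,3)·C(18,6) + C(7,4)·C(12,6) - C(7,5)·C(6,6) = 1·1947792 - 7·593775 + 21·134596 - 35·18564 + 35·924 - 21·1 = 462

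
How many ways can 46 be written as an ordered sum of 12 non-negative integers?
C(46+12-1, 12-1) = C(57, 11) = 184509266760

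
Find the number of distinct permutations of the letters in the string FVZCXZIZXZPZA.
13! / (5! × 1! × 1! × 2! × 1! × 1! × 1! × 1!) = 25945920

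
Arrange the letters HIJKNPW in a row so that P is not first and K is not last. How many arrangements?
By inclusion-exclusion: 7! - 2×(7-1)! + (7-2)! = 5040 - 1440 + 120 = 3720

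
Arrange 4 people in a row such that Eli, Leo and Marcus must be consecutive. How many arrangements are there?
Treat the 3 as one block: (4-3+1)! × 3! = 2 × 6 = 12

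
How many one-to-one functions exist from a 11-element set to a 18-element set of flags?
P(18,11) = 18!/(18-11)! = 1270312243200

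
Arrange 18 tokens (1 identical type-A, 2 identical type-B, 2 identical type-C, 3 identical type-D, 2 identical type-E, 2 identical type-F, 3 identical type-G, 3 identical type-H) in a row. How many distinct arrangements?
18! / (1! × 2! × 2! × 3! × 2! × 2! × 3! × 3!) = 1852538688000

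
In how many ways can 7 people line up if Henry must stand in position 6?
Fix one position: (7-1)! = 720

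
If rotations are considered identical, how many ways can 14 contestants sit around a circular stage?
Circular: fix one position, arrange the rest. (14-1)! = 6227020800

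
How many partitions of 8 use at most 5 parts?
By conjugation, equals partitions of 8 into parts ≤ 5. Let r_j(i) = number of partitions of i into parts ≤ j, for i = 0..8. r_1(i) = 1 for all i; r_j(i) = r_{j-1}(i) + r_j(i-j). Rows j = 2..5: ≤2: 1 1 2 2 3 3 4 4 5; ≤3: 1 1 2 3 4 5 7 8 10; ≤4: 1 1 2 3 5 6 9 11 15; ≤5: 1 1 2 3 5 7 10 13 18. r_5(8) = 18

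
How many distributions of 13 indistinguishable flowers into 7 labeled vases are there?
C(13+7-1, 7-1) = C(19, 6) = 27132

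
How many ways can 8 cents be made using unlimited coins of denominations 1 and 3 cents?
Coefficient of x^8 in 1/(1-x^1) · 1/(1-x^3). Use j coins of 3 for j = 0..⌊8/3⌋ = 2, the rest in 1s: 2 + 1 = 3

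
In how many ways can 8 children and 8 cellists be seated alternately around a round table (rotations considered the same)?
Fix one of the children: (8-1)! ways for the remaining children, × 8! ways for the cellists = 5040 × 40320 = 203212800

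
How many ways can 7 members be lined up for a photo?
7! = 5040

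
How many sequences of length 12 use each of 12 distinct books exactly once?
12! = 479001600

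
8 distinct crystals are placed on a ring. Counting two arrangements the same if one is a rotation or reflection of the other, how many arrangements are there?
(8-1)!/2 = 5040/2 = 2520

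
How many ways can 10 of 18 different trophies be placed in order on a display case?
P(18,10) = 18!/(18-10)! = 158789030400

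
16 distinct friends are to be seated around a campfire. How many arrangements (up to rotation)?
Circular: fix one position, arrange the rest. (16-1)! = 1307674368000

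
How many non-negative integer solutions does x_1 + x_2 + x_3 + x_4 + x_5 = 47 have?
C(47+5-1, 5-1) = C(51, 4) = 249900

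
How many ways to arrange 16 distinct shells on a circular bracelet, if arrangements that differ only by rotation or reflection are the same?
(16-1)!/2 = 1307674368000/2 = 653837184000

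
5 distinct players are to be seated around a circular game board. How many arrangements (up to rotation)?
Circular: fix one position, arrange the rest. (5-1)! = 24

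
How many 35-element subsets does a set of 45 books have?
C(45,35) = 45!/(35!×10!) = 3190187286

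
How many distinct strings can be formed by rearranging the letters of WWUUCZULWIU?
11! / (1! × 1! × 3! × 1! × 1! × 4!) = 277200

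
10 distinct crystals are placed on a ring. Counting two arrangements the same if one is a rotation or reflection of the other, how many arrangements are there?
(10-1)!/2 = 362880/2 = 181440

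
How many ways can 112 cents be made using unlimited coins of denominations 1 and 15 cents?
Coefficient of x^112 in 1/(1-x^1) · 1/(1-x^15). Use j coins of 15 for j = 0..⌊112/15⌋ = 7, the rest in 1s: 7 + 1 = 8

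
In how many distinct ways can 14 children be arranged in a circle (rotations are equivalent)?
Circular: fix one position, arrange the rest. (14-1)! = 6227020800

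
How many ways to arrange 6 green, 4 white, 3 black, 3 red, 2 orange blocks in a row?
18! / (6! × 4! × 3! × 3! × 2!) = 5145940800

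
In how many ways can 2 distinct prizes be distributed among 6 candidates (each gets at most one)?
P(6,2) = 6!/(6-2)! = 30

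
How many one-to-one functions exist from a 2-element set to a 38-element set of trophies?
P(38,2) = 38!/(38-2)! = 1406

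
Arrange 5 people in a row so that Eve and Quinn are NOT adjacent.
Total - adjacent = 5! - (5-1)!×2 = 120 - 48 = 72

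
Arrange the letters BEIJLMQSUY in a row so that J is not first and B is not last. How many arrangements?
By inclusion-exclusion: 10! - 2×(10-1)! + (10-2)! = 3628800 - 725760 + 40320 = 2943360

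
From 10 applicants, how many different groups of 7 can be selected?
C(10,7) = 10!/(7!×3!) = 120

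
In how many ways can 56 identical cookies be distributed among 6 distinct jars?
C(56+6-1, 6-1) = C(61, 5) = 5949147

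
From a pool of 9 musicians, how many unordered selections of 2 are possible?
C(9,2) = 9!/(2!×7!) = 36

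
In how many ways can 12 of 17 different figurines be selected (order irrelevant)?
C(17,12) = 17!/(12!×5!) = 6188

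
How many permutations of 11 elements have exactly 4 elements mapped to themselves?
Choose the 4 fixed points C(11,4) = 330, derange the rest: !7 = Σ_{j=0}^{7} (-1)^j·7!/j! = 5040 - 5040 + 2520 - 840 + 210 - 42 + 7 - 1 = 1854. Product = 330 × 1854 = 611820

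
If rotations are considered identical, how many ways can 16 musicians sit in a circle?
Circular: fix one position, arrange the rest. (16-1)! = 1307674368000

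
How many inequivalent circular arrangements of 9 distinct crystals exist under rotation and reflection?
(9-1)!/2 = 40320/2 = 20160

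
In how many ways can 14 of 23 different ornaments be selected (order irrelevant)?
C(23,14) = 23!/(14!×9!) = 817190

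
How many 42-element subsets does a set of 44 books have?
C(44,42) = 44!/(42!×2!) = 946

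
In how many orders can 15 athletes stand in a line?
15! = 1307674368000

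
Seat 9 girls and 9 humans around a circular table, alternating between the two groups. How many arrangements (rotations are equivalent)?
Fix one of the girls: (9-1)! ways for the remaining girls, × 9! ways for the humans = 40320 × 362880 = 14631321600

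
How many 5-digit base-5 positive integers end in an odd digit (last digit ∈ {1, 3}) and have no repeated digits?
Last∈{1,3}. Last=0: 0. Last nonzero: 2×3×P(3,3) = 36. Total = 36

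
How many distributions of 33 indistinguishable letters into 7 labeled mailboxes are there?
C(33+7-1, 7-1) = C(39, 6) = 3262623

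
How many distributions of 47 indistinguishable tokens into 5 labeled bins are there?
C(47+5-1, 5-1) = C(51, 4) = 249900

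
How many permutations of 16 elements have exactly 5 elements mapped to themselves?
Choose the 5 fixed points C(16,5) = 4368, derange the rest: !11 = Σ_{j=0}^{11} (-1)^j·11!/j! = 39916800 - 39916800 + 19958400 - 6652800 + 1663200 - 332640 + 55440 - 7920 + 990 - 110 + 11 - 1 = 14684570. Product = 4368 × 14684570 = 64142201760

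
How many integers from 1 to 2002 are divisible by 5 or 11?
⌊2002/5⌋ + ⌊2002/11⌋ - ⌊2002/55⌋ = 400 + 182 - 36 = 546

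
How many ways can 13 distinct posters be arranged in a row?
13! = 6227020800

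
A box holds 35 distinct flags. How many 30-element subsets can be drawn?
C(35,30) = 35!/(30!×5!) = 324632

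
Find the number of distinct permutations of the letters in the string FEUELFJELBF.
11! / (3! × 1! × 3! × 2! × 1! × 1!) = 554400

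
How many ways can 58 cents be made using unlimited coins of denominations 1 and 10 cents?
Coefficient of x^58 in 1/(1-x^1) · 1/(1-x^10). Use j coins of 10 for j = 0..⌊58/10⌋ = 5, the rest in 1s: 5 + 1 = 6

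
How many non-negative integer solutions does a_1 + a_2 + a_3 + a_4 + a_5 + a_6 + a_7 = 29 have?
C(29+7-1, 7-1) = C(35, 6) = 1623160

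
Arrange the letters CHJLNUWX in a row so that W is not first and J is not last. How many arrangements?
By inclusion-exclusion: 8! - 2×(8-1)! + (8-2)! = 40320 - 10080 + 720 = 30960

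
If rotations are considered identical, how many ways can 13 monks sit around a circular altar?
Circular: fix one position, arrange the rest. (13-1)! = 479001600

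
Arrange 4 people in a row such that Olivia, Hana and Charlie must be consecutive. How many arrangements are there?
Treat the 3 as one block: (4-3+1)! × 3! = 2 × 6 = 12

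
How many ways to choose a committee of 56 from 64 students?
C(64,56) = 64!/(56!×8!) = 4426165368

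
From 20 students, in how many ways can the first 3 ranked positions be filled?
P(20,3) = 20!/(20-3)! = 6840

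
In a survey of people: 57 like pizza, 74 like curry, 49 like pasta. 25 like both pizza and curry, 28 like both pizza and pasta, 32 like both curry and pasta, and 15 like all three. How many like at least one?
|A∪B∪C| = 57+74+49-25-28-32+15 = 110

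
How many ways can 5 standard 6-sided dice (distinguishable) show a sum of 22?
Coefficient of x^22 in (x + x² + ... + x^6)^5. By inclusion-exclusion on dice exceeding 6: Σ_j (-1)^j C(5,j)·C(22-1-6j, 4) = C(5,0)·C(21,4) - C(5,1)·C(15,4) + C(5,2)·C(9,4) = 1·5985 - 5·1365 + 10·126 = 420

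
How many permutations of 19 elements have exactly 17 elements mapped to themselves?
Choose the 17 fixed points C(19,17) = 171, derange the rest: !2 = Σ_{j=0}^{2} (-1)^j·2!/j! = 2 - 2 + 1 = 1. Product = 171 × 1 = 171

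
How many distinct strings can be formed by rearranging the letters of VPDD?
4! / (1! × 2! × 1!) = 12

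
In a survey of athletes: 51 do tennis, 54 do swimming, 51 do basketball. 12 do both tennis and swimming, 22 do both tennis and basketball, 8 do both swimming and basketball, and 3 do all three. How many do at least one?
|A∪B∪C| = 51+54+51-12-22-8+3 = 117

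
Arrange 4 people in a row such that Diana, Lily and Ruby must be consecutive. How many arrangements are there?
Treat the 3 as one block: (4-3+1)! × 3! = 2 × 6 = 12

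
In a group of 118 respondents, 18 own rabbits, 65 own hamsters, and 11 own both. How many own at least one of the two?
|A∪B| = |A| + |B| - |A∩B| = 18 + 65 - 11 = 72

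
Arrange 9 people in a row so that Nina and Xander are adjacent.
Treat as block: (9-1)! × 2! = 40320 × 2 = 80640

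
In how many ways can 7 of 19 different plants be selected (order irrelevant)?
C(19,7) = 19!/(7!×12!) = 50388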